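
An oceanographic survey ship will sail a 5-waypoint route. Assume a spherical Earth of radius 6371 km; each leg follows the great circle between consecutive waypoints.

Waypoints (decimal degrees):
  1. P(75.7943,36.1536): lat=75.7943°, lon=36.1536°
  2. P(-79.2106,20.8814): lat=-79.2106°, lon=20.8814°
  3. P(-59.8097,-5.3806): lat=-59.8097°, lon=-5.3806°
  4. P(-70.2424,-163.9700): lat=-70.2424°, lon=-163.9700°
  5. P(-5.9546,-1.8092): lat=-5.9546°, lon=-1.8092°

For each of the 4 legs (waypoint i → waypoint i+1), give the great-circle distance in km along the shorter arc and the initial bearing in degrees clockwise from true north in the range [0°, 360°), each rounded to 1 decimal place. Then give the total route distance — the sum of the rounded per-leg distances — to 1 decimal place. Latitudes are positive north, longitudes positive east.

Leg 1: φ1=1.3228601, φ2=-1.3824858, Δφ=-2.7053459, Δλ=-0.2665502 rad; a=sin²(Δφ/2)+cosφ1·cosφ2·sin²(Δλ/2)=0.9539831322; c=2·atan2(√a, √(1-a))=2.709201296; dist=6371·c=17260.321 ≈ 17260.3 km; running total=17260.3 km
Leg 1 bearing: y=sinΔλ·cosφ2=-0.04930931, x=cosφ1·sinφ2-sinφ1·cosφ2·cosΔλ=-0.41613202; θ=atan2(y, x)=-173.2423° <0 so +360° → 186.7577° ≈ 186.8°
Leg 2: φ1=-1.3824858, φ2=-1.0438762, Δφ=0.3386096, Δλ=-0.4583584 rad; a=sin²(Δφ/2)+cosφ1·cosφ2·sin²(Δλ/2)=0.0332497240; c=2·atan2(√a, √(1-a))=0.366741963; dist=6371·c=2336.513 ≈ 2336.5 km; running total=19596.8 km
Leg 2 bearing: y=sinΔλ·cosφ2=-0.22250977, x=cosφ1·sinφ2-sinφ1·cosφ2·cosΔλ=0.28118699; θ=atan2(y, x)=-38.3554° <0 so +360° → 321.6446° ≈ 321.6°
Leg 3: φ1=-1.0438762, φ2=-1.2259612, Δφ=-0.1820850, Δλ=-2.7679072 rad; a=sin²(Δφ/2)+cosφ1·cosφ2·sin²(Δλ/2)=0.1723923146; c=2·atan2(√a, √(1-a))=0.856328649; dist=6371·c=5455.670 ≈ 5455.7 km; running total=25052.5 km
Leg 3 bearing: y=sinΔλ·cosφ2=-0.12340174, x=cosφ1·sinφ2-sinφ1·cosφ2·cosΔλ=-0.74529513; θ=atan2(y, x)=-170.5986° <0 so +360° → 189.4014° ≈ 189.4°
Leg 4: φ1=-1.2259612, φ2=-0.1039274, Δφ=1.1220338, Δλ=2.8302399 rad; a=sin²(Δφ/2)+cosφ1·cosφ2·sin²(Δλ/2)=0.6112094850; c=2·atan2(√a, √(1-a))=1.795091217; dist=6371·c=11436.526 ≈ 11436.5 km; running total=36489.0 km
Leg 4 bearing: y=sinΔλ·cosφ2=0.30469373, x=cosφ1·sinφ2-sinφ1·cosφ2·cosΔλ=-0.92611637; θ=atan2(y, x)=161.7887° ≈ 161.8°

Leg 1: dist=17260.3 km, bearing=186.8°
Leg 2: dist=2336.5 km, bearing=321.6°
Leg 3: dist=5455.7 km, bearing=189.4°
Leg 4: dist=11436.5 km, bearing=161.8°
Total: 36489.0 km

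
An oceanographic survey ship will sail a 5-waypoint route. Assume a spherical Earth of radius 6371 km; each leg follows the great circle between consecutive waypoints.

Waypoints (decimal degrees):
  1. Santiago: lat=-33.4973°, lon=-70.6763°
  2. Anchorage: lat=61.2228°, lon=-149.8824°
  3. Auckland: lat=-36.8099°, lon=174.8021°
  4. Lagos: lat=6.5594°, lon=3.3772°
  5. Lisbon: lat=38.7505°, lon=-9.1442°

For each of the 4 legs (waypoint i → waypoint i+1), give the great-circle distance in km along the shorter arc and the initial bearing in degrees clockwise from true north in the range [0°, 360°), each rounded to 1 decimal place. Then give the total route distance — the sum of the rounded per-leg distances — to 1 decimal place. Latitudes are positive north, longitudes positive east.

Leg 1: dist=12688.9 km, bearing=328.8°
Leg 2: dist=11359.8 km, bearing=208.3°
Leg 3: dist=16540.6 km, bearing=196.6°
Leg 4: dist=3794.2 km, bearing=342.5°
Total: 44383.5 km

Leg 1: φ1=-0.5846382, φ2=1.0685394, Δφ=1.6531776, Δλ=-1.3824072 rad; a=sin²(Δφ/2)+cosφ1·cosφ2·sin²(Δλ/2)=0.7042776445; c=2·atan2(√a, √(1-a))=1.991666988; dist=6371·c=12688.910 ≈ 12688.9 km; running total=12688.9 km
Leg 1 bearing: y=sinΔλ·cosφ2=-0.47288752, x=cosφ1·sinφ2-sinφ1·cosφ2·cosΔλ=0.78067917; θ=atan2(y, x)=-31.2049° <0 so +360° → 328.7951° ≈ 328.8°
Leg 2: φ1=1.0685394, φ2=-0.6424540, Δφ=-1.7109934, Δλ=5.6668136 rad; a=sin²(Δφ/2)+cosφ1·cosφ2·sin²(Δλ/2)=0.6053319492; c=2·atan2(√a, √(1-a))=1.783050376; dist=6371·c=11359.814 ≈ 11359.8 km; running total=24048.7 km
Leg 2 bearing: y=sinΔλ·cosφ2=-0.46282566, x=cosφ1·sinφ2-sinφ1·cosφ2·cosΔλ=-0.86105350; θ=atan2(y, x)=-151.7415° <0 so +360° → 208.2585° ≈ 208.3°
Leg 3: φ1=-0.6424540, φ2=0.1144831, Δφ=0.7569371, Δλ=-2.9919289 rad; a=sin²(Δφ/2)+cosφ1·cosφ2·sin²(Δλ/2)=0.9274698482; c=2·atan2(√a, √(1-a))=2.596230902; dist=6371·c=16540.587 ≈ 16540.6 km; running total=40589.3 km
Leg 3 bearing: y=sinΔλ·cosφ2=-0.14812958, x=cosφ1·sinφ2-sinφ1·cosφ2·cosΔλ=-0.49712749; θ=atan2(y, x)=-163.4075° <0 so +360° → 196.5925° ≈ 196.6°
Leg 4: φ1=0.1144831, φ2=0.6763238, Δφ=0.5618407, Δλ=-0.2185397 rad; a=sin²(Δφ/2)+cosφ1·cosφ2·sin²(Δλ/2)=0.0860759954; c=2·atan2(√a, √(1-a))=0.595535890; dist=6371·c=3794.159 ≈ 3794.2 km; running total=44383.5 km
Leg 4 bearing: y=sinΔλ·cosφ2=-0.16908108, x=cosφ1·sinφ2-sinφ1·cosφ2·cosΔλ=0.53486378; θ=atan2(y, x)=-17.5428° <0 so +360° → 342.4572° ≈ 342.5°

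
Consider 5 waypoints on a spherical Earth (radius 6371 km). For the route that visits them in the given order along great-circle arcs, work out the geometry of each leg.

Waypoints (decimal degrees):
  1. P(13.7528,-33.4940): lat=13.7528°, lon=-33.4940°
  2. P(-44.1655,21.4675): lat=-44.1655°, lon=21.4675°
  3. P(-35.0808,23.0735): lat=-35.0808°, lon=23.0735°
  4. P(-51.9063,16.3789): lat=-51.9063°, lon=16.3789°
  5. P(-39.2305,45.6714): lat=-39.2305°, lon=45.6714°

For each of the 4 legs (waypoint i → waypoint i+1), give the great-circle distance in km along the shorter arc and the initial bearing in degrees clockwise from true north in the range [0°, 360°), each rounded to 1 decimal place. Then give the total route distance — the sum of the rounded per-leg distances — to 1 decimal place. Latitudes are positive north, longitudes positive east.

Leg 1: φ1=0.2400316, φ2=-0.7708334, Δφ=-1.0108650, Δλ=0.9592591 rad; a=sin²(Δφ/2)+cosφ1·cosφ2·sin²(Δλ/2)=0.3828027424; c=2·atan2(√a, √(1-a))=1.334200642; dist=6371·c=8500.192 ≈ 8500.2 km; running total=8500.2 km
Leg 1 bearing: y=sinΔλ·cosφ2=0.58732595, x=cosφ1·sinφ2-sinφ1·cosφ2·cosΔλ=-0.77466602; θ=atan2(y, x)=142.8318° ≈ 142.8°
Leg 2: φ1=-0.7708334, φ2=-0.6122755, Δφ=0.1585579, Δλ=0.0280300 rad; a=sin²(Δφ/2)+cosφ1·cosφ2·sin²(Δλ/2)=0.0063872926; c=2·atan2(√a, √(1-a))=0.160011728; dist=6371·c=1019.435 ≈ 1019.4 km; running total=9519.6 km
Leg 2 bearing: y=sinΔλ·cosφ2=0.02293512, x=cosφ1·sinφ2-sinφ1·cosφ2·cosΔλ=0.15767042; θ=atan2(y, x)=8.2763° ≈ 8.3°
Leg 3: φ1=-0.6122755, φ2=-0.9059358, Δφ=-0.2936604, Δλ=-0.1168428 rad; a=sin²(Δφ/2)+cosφ1·cosφ2·sin²(Δλ/2)=0.0231258289; c=2·atan2(√a, √(1-a))=0.305328209; dist=6371·c=1945.246 ≈ 1945.2 km; running total=11464.8 km
Leg 3 bearing: y=sinΔλ·cosφ2=-0.07192219, x=cosφ1·sinφ2-sinφ1·cosφ2·cosΔλ=-0.29187549; θ=atan2(y, x)=-166.1573° <0 so +360° → 193.8427° ≈ 193.8°
Leg 4: φ1=-0.9059358, φ2=-0.6847014, Δφ=0.2212344, Δλ=0.5112506 rad; a=sin²(Δφ/2)+cosφ1·cosφ2·sin²(Δλ/2)=0.0427396925; c=2·atan2(√a, √(1-a))=0.416475013; dist=6371·c=2653.362 ≈ 2653.4 km; running total=14118.2 km
Leg 4 bearing: y=sinΔλ·cosφ2=0.37899110, x=cosφ1·sinφ2-sinφ1·cosφ2·cosΔλ=0.14148424; θ=atan2(y, x)=69.5285° ≈ 69.5°

Leg 1: dist=8500.2 km, bearing=142.8°
Leg 2: dist=1019.4 km, bearing=8.3°
Leg 3: dist=1945.2 km, bearing=193.8°
Leg 4: dist=2653.4 km, bearing=69.5°
Total: 14118.2 km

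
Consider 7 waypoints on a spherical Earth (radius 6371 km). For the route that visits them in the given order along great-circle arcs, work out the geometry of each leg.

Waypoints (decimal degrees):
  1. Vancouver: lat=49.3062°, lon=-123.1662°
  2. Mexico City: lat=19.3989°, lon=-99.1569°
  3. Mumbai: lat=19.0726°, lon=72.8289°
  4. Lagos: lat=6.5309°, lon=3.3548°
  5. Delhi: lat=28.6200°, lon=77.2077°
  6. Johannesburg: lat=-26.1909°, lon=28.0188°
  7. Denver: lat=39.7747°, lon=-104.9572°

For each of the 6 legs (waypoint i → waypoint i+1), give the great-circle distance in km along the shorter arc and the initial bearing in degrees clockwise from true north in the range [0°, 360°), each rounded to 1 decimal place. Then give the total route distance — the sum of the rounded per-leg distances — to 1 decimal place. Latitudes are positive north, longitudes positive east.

Leg 1: dist=3952.8 km, bearing=138.7°
Leg 2: dist=15648.9 km, bearing=12.0°
Leg 3: dist=7617.6 km, bearing=269.6°
Leg 4: dist=8086.2 km, bearing=62.0°
Leg 5: dist=8043.7 km, bearing=225.5°
Leg 6: dist=15434.7 km, bearing=301.4°
Total: 58783.9 km

Leg 1: φ1=0.8605555, φ2=0.3385747, Δφ=-0.5219809, Δλ=0.4190413 rad; a=sin²(Δφ/2)+cosφ1·cosφ2·sin²(Δλ/2)=0.0931884945; c=2·atan2(√a, √(1-a))=0.620439504; dist=6371·c=3952.820 ≈ 3952.8 km; running total=3952.8 km
Leg 1 bearing: y=sinΔλ·cosφ2=0.38378567, x=cosφ1·sinφ2-sinφ1·cosφ2·cosΔλ=-0.43672206; θ=atan2(y, x)=138.6914° ≈ 138.7°
Leg 2: φ1=0.3385747, φ2=0.3328797, Δφ=-0.0056950, Δλ=3.0017185 rad; a=sin²(Δφ/2)+cosφ1·cosφ2·sin²(Δλ/2)=0.8871056990; c=2·atan2(√a, √(1-a))=2.456264510; dist=6371·c=15648.861 ≈ 15648.9 km; running total=19601.7 km
Leg 2 bearing: y=sinΔλ·cosφ2=0.13176518, x=cosφ1·sinφ2-sinφ1·cosφ2·cosΔλ=0.61905949; θ=atan2(y, x)=12.0159° ≈ 12.0°
Leg 3: φ1=0.3328797, φ2=0.1139857, Δφ=-0.2188940, Δλ=-1.2125518 rad; a=sin²(Δφ/2)+cosφ1·cosφ2·sin²(Δλ/2)=0.3168007132; c=2·atan2(√a, √(1-a))=1.195660865; dist=6371·c=7617.555 ≈ 7617.6 km; running total=27219.3 km
Leg 3 bearing: y=sinΔλ·cosφ2=-0.93043643, x=cosφ1·sinφ2-sinφ1·cosφ2·cosΔλ=-0.00633532; θ=atan2(y, x)=-90.3901° <0 so +360° → 269.6099° ≈ 269.6°
Leg 4: φ1=0.1139857, φ2=0.4995132, Δφ=0.3855275, Δλ=1.2889763 rad; a=sin²(Δφ/2)+cosφ1·cosφ2·sin²(Δλ/2)=0.3514894923; c=2·atan2(√a, √(1-a))=1.269224970; dist=6371·c=8086.232 ≈ 8086.2 km; running total=35305.5 km
Leg 4 bearing: y=sinΔλ·cosφ2=0.84318675, x=cosφ1·sinφ2-sinφ1·cosφ2·cosΔλ=0.44812344; θ=atan2(y, x)=62.0110° ≈ 62.0°
Leg 5: φ1=0.4995132, φ2=-0.4571174, Δφ=-0.9566307, Δλ=-0.8585083 rad; a=sin²(Δφ/2)+cosφ1·cosφ2·sin²(Δλ/2)=0.3483022339; c=2·atan2(√a, √(1-a))=1.262542186; dist=6371·c=8043.656 ≈ 8043.7 km; running total=43349.2 km
Leg 5 bearing: y=sinΔλ·cosφ2=-0.67915962, x=cosφ1·sinφ2-sinφ1·cosφ2·cosΔλ=-0.66835123; θ=atan2(y, x)=-134.5404° <0 so +360° → 225.4596° ≈ 225.5°
Leg 6: φ1=-0.4571174, φ2=0.6941995, Δφ=1.1513169, Δλ=-2.3208690 rad; a=sin²(Δφ/2)+cosφ1·cosφ2·sin²(Δλ/2)=0.8762521555; c=2·atan2(√a, √(1-a))=2.422652740; dist=6371·c=15434.721 ≈ 15434.7 km; running total=58783.9 km
Leg 6 bearing: y=sinΔλ·cosφ2=-0.56231317, x=cosφ1·sinφ2-sinφ1·cosφ2·cosΔλ=0.34284276; θ=atan2(y, x)=-58.6293° <0 so +360° → 301.3707° ≈ 301.4°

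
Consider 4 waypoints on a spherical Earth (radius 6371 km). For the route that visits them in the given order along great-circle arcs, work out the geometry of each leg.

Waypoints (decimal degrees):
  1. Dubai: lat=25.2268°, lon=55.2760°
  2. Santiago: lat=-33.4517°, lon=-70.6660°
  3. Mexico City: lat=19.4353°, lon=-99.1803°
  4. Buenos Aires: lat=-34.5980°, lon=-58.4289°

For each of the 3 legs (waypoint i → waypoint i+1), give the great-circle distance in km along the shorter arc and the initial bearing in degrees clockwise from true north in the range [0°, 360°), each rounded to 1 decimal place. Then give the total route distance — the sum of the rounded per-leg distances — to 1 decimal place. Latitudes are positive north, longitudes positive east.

Leg 1: φ1=0.4402907, φ2=-0.5838423, Δφ=-1.0241330, Δλ=-2.1981026 rad; a=sin²(Δφ/2)+cosφ1·cosφ2·sin²(Δλ/2)=0.8389828056; c=2·atan2(√a, √(1-a))=2.315787893; dist=6371·c=14753.885 ≈ 14753.9 km; running total=14753.9 km
Leg 1 bearing: y=sinΔλ·cosφ2=-0.67550008, x=cosφ1·sinφ2-sinφ1·cosφ2·cosΔλ=-0.28993494; θ=atan2(y, x)=-113.2297° <0 so +360° → 246.7703° ≈ 246.8°
Leg 2: φ1=-0.5838423, φ2=0.3392100, Δφ=0.9230523, Δλ=-0.4976684 rad; a=sin²(Δφ/2)+cosφ1·cosφ2·sin²(Δλ/2)=0.2460262060; c=2·atan2(√a, √(1-a))=1.037995895; dist=6371·c=6613.072 ≈ 6613.1 km; running total=21367.0 km
Leg 2 bearing: y=sinΔλ·cosφ2=-0.45017605, x=cosφ1·sinφ2-sinφ1·cosφ2·cosΔλ=0.73439143; θ=atan2(y, x)=-31.5080° <0 so +360° → 328.4920° ≈ 328.5°
Leg 3: φ1=0.3392100, φ2=-0.6038490, Δφ=-0.9430590, Δλ=0.7112461 rad; a=sin²(Δφ/2)+cosφ1·cosφ2·sin²(Δλ/2)=0.3004439200; c=2·atan2(√a, √(1-a))=1.160247989; dist=6371·c=7391.940 ≈ 7391.9 km; running total=28758.9 km
Leg 3 bearing: y=sinΔλ·cosφ2=0.53733847, x=cosφ1·sinφ2-sinφ1·cosφ2·cosΔλ=-0.74295145; θ=atan2(y, x)=144.1237° ≈ 144.1°

Leg 1: dist=14753.9 km, bearing=246.8°
Leg 2: dist=6613.1 km, bearing=328.5°
Leg 3: dist=7391.9 km, bearing=144.1°
Total: 28758.9 km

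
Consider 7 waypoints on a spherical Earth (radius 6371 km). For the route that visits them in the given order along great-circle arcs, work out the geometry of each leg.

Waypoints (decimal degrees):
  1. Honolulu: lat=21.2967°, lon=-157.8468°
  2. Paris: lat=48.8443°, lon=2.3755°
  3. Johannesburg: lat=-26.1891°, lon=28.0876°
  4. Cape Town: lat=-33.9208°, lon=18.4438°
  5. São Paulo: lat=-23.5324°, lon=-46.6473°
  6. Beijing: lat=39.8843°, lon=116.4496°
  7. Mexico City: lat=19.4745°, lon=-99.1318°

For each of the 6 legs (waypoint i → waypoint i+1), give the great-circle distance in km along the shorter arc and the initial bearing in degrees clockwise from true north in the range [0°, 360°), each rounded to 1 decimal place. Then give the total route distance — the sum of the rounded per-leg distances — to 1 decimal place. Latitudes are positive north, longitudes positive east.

Leg 1: dist=11972.4 km, bearing=13.5°
Leg 2: dist=8726.1 km, bearing=156.6°
Leg 3: dist=1263.9 km, bearing=224.9°
Leg 4: dist=6348.7 km, bearing=262.1°
Leg 5: dist=17602.6 km, bearing=37.1°
Leg 6: dist=12453.7 km, bearing=36.3°
Total: 58367.4 km

Leg 1: φ1=0.3716975, φ2=0.8524939, Δφ=0.4807963, Δλ=2.7964067 rad; a=sin²(Δφ/2)+cosφ1·cosφ2·sin²(Δλ/2)=0.6517687278; c=2·atan2(√a, √(1-a))=1.879199415; dist=6371·c=11972.379 ≈ 11972.4 km; running total=11972.4 km
Leg 1 bearing: y=sinΔλ·cosφ2=0.22268495, x=cosφ1·sinφ2-sinφ1·cosφ2·cosΔλ=0.92643209; θ=atan2(y, x)=13.5157° ≈ 13.5°
Leg 2: φ1=0.8524939, φ2=-0.4570860, Δφ=-1.3095799, Δλ=0.4487608 rad; a=sin²(Δφ/2)+cosφ1·cosφ2·sin²(Δλ/2)=0.4001084562; c=2·atan2(√a, √(1-a))=1.369659786; dist=6371·c=8726.102 ≈ 8726.1 km; running total=20698.5 km
Leg 2 bearing: y=sinΔλ·cosφ2=0.38931141, x=cosφ1·sinφ2-sinφ1·cosφ2·cosΔλ=-0.89917926; θ=atan2(y, x)=156.5892° ≈ 156.6°
Leg 3: φ1=-0.4570860, φ2=-0.5920296, Δφ=-0.1349436, Δλ=-0.1683161 rad; a=sin²(Δφ/2)+cosφ1·cosφ2·sin²(Δλ/2)=0.0098069529; c=2·atan2(√a, √(1-a))=0.198385285; dist=6371·c=1263.913 ≈ 1263.9 km; running total=21962.4 km
Leg 3 bearing: y=sinΔλ·cosφ2=-0.13901176, x=cosφ1·sinφ2-sinφ1·cosφ2·cosΔλ=-0.13970983; θ=atan2(y, x)=-135.1435° <0 so +360° → 224.8565° ≈ 224.9°
Leg 4: φ1=-0.5920296, φ2=-0.4107179, Δφ=0.1813118, Δλ=-1.1360540 rad; a=sin²(Δφ/2)+cosφ1·cosφ2·sin²(Δλ/2)=0.2283798506; c=2·atan2(√a, √(1-a))=0.996504574; dist=6371·c=6348.731 ≈ 6348.7 km; running total=28311.1 km
Leg 4 bearing: y=sinΔλ·cosφ2=-0.83154922, x=cosφ1·sinφ2-sinφ1·cosφ2·cosΔλ=-0.11582691; θ=atan2(y, x)=-97.9297° <0 so +360° → 262.0703° ≈ 262.1°
Leg 5: φ1=-0.4107179, φ2=0.6961124, Δφ=1.1068302, Δλ=2.8465779 rad; a=sin²(Δφ/2)+cosφ1·cosφ2·sin²(Δλ/2)=0.9645784463; c=2·atan2(√a, √(1-a))=2.762921989; dist=6371·c=17602.576 ≈ 17602.6 km; running total=45913.7 km
Leg 5 bearing: y=sinΔλ·cosφ2=0.22310740, x=cosφ1·sinφ2-sinφ1·cosφ2·cosΔλ=0.29477204; θ=atan2(y, x)=37.1214° ≈ 37.1°
Leg 6: φ1=0.6961124, φ2=0.3398941, Δφ=-0.3562182, Δλ=-3.7626052 rad; a=sin²(Δφ/2)+cosφ1·cosφ2·sin²(Δλ/2)=0.6872931390; c=2·atan2(√a, √(1-a))=1.954746851; dist=6371·c=12453.692 ≈ 12453.7 km; running total=58367.4 km
Leg 6 bearing: y=sinΔλ·cosφ2=0.54857081, x=cosφ1·sinφ2-sinφ1·cosφ2·cosΔλ=0.74749929; θ=atan2(y, x)=36.2740° ≈ 36.3°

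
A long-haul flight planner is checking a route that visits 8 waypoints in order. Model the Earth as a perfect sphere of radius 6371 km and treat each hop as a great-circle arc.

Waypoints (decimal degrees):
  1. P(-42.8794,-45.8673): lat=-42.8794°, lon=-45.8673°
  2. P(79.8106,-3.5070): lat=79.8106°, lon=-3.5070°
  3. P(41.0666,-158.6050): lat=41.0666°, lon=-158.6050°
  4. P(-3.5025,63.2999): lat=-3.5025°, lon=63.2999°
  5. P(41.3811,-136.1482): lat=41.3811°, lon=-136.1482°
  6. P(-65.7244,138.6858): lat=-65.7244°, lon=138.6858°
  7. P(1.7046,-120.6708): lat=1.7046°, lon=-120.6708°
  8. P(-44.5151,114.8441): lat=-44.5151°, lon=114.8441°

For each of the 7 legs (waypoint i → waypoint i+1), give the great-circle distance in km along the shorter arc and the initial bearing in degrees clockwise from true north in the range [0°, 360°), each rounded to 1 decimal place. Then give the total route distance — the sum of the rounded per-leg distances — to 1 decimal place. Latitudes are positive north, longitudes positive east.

Leg 1: φ1=-0.7483867, φ2=1.3929577, Δφ=2.1413445, Δλ=0.7393267 rad; a=sin²(Δφ/2)+cosφ1·cosφ2·sin²(Δλ/2)=0.7869687366; c=2·atan2(√a, √(1-a))=2.182102378; dist=6371·c=13902.174 ≈ 13902.2 km; running total=13902.2 km
Leg 1 bearing: y=sinΔλ·cosφ2=0.11919534, x=cosφ1·sinφ2-sinφ1·cosφ2·cosΔλ=0.81017791; θ=atan2(y, x)=8.3695° ≈ 8.4°
Leg 2: φ1=1.3929577, φ2=0.7167474, Δφ=-0.6762104, Δλ=-2.7069708 rad; a=sin²(Δφ/2)+cosφ1·cosφ2·sin²(Δλ/2)=0.2372001327; c=2·atan2(√a, √(1-a))=1.017376404; dist=6371·c=6481.705 ≈ 6481.7 km; running total=20383.9 km
Leg 2 bearing: y=sinΔλ·cosφ2=-0.31746234, x=cosφ1·sinφ2-sinφ1·cosφ2·cosΔλ=0.78927979; θ=atan2(y, x)=-21.9109° <0 so +360° → 338.0891° ≈ 338.1°
Leg 3: φ1=0.7167474, φ2=-0.0611302, Δφ=-0.7778775, Δλ=3.8729711 rad; a=sin²(Δφ/2)+cosφ1·cosφ2·sin²(Δλ/2)=0.8001067382; c=2·atan2(√a, √(1-a))=2.214564308; dist=6371·c=14108.989 ≈ 14109.0 km; running total=34492.9 km
Leg 3 bearing: y=sinΔλ·cosφ2=-0.66664867, x=cosφ1·sinφ2-sinφ1·cosφ2·cosΔλ=0.44195400; θ=atan2(y, x)=-56.4577° <0 so +360° → 303.5423° ≈ 303.5°
Leg 4: φ1=-0.0611302, φ2=0.7222364, Δφ=0.7833666, Δλ=-3.4810260 rad; a=sin²(Δφ/2)+cosφ1·cosφ2·sin²(Δλ/2)=0.8732911280; c=2·atan2(√a, √(1-a))=2.413706289; dist=6371·c=15377.723 ≈ 15377.7 km; running total=49870.6 km
Leg 4 bearing: y=sinΔλ·cosφ2=0.24982424, x=cosφ1·sinφ2-sinφ1·cosφ2·cosΔλ=0.61660586; θ=atan2(y, x)=22.0558° ≈ 22.1°
Leg 5: φ1=0.7222364, φ2=-1.1471072, Δφ=-1.8693436, Δλ=4.7967582 rad; a=sin²(Δφ/2)+cosφ1·cosφ2·sin²(Δλ/2)=0.7883083502; c=2·atan2(√a, √(1-a))=2.185377886; dist=6371·c=13923.043 ≈ 13923.0 km; running total=63793.6 km
Leg 5 bearing: y=sinΔλ·cosφ2=-0.40966383, x=cosφ1·sinφ2-sinφ1·cosφ2·cosΔλ=-0.70688665; θ=atan2(y, x)=-149.9063° <0 so +360° → 210.0937° ≈ 210.1°
Leg 6: φ1=-1.1471072, φ2=0.0297509, Δφ=1.1768581, Δλ=-4.5266266 rad; a=sin²(Δφ/2)+cosφ1·cosφ2·sin²(Δλ/2)=0.5515079796; c=2·atan2(√a, √(1-a))=1.673995367; dist=6371·c=10665.024 ≈ 10665.0 km; running total=74458.6 km
Leg 6 bearing: y=sinΔλ·cosφ2=0.98236082, x=cosφ1·sinφ2-sinφ1·cosφ2·cosΔλ=-0.15606068; θ=atan2(y, x)=99.0267° ≈ 99.0°
Leg 7: φ1=0.0297509, φ2=-0.7769351, Δφ=-0.8066859, Δλ=4.1105104 rad; a=sin²(Δφ/2)+cosφ1·cosφ2·sin²(Δλ/2)=0.7122042741; c=2·atan2(√a, √(1-a))=2.009104914; dist=6371·c=12800.007 ≈ 12800.0 km; running total=87258.6 km
Leg 7 bearing: y=sinΔλ·cosφ2=-0.58776113, x=cosφ1·sinφ2-sinφ1·cosφ2·cosΔλ=-0.68877735; θ=atan2(y, x)=-139.5246° <0 so +360° → 220.4754° ≈ 220.5°

Leg 1: dist=13902.2 km, bearing=8.4°
Leg 2: dist=6481.7 km, bearing=338.1°
Leg 3: dist=14109.0 km, bearing=303.5°
Leg 4: dist=15377.7 km, bearing=22.1°
Leg 5: dist=13923.0 km, bearing=210.1°
Leg 6: dist=10665.0 km, bearing=99.0°
Leg 7: dist=12800.0 km, bearing=220.5°
Total: 87258.6 km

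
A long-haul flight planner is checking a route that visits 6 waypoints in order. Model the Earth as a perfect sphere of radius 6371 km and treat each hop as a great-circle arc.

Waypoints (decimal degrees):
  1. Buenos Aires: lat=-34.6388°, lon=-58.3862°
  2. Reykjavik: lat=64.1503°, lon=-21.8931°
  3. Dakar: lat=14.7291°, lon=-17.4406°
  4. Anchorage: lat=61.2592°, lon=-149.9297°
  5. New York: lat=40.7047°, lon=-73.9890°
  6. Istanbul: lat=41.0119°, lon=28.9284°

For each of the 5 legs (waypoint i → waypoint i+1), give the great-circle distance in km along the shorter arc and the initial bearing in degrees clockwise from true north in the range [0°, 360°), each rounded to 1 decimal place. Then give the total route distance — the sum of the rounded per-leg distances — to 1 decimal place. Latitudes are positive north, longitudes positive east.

Leg 1: φ1=-0.6045611, φ2=1.1196340, Δφ=1.7241951, Δλ=0.6369247 rad; a=sin²(Δφ/2)+cosφ1·cosφ2·sin²(Δλ/2)=0.6115672343; c=2·atan2(√a, √(1-a))=1.795825160; dist=6371·c=11441.202 ≈ 11441.2 km; running total=11441.2 km
Leg 1 bearing: y=sinΔλ·cosφ2=0.25930760, x=cosφ1·sinφ2-sinφ1·cosφ2·cosΔλ=0.93966514; θ=atan2(y, x)=15.4272° ≈ 15.4°
Leg 2: φ1=1.1196340, φ2=0.2570713, Δφ=-0.8625627, Δλ=0.0777108 rad; a=sin²(Δφ/2)+cosφ1·cosφ2·sin²(Δλ/2)=0.1753896961; c=2·atan2(√a, √(1-a))=0.864237046; dist=6371·c=5506.054 ≈ 5506.1 km; running total=16947.3 km
Leg 2 bearing: y=sinΔλ·cosφ2=0.07508149, x=cosφ1·sinφ2-sinφ1·cosφ2·cosΔλ=-0.75688531; θ=atan2(y, x)=174.3349° ≈ 174.3°
Leg 3: φ1=0.2570713, φ2=1.0691747, Δφ=0.8121034, Δλ=-2.3123710 rad; a=sin²(Δφ/2)+cosφ1·cosφ2·sin²(Δλ/2)=0.5455945428; c=2·atan2(√a, √(1-a))=1.662112267; dist=6371·c=10589.317 ≈ 10589.3 km; running total=27536.6 km
Leg 3 bearing: y=sinΔλ·cosφ2=-0.35458012, x=cosφ1·sinφ2-sinφ1·cosφ2·cosΔλ=0.93056837; θ=atan2(y, x)=-20.8586° <0 so +360° → 339.1414° ≈ 339.1°
Leg 4: φ1=1.0691747, φ2=0.7104310, Δφ=-0.3587437, Δλ=1.3254153 rad; a=sin²(Δφ/2)+cosφ1·cosφ2·sin²(Δλ/2)=0.1698156066; c=2·atan2(√a, √(1-a))=0.849486573; dist=6371·c=5412.079 ≈ 5412.1 km; running total=32948.7 km
Leg 4 bearing: y=sinΔλ·cosφ2=0.73537240, x=cosφ1·sinφ2-sinφ1·cosφ2·cosΔλ=0.15212004; θ=atan2(y, x)=78.3126° ≈ 78.3°
Leg 5: φ1=0.7104310, φ2=0.7157927, Δφ=0.0053617, Δλ=1.7962475 rad; a=sin²(Δφ/2)+cosφ1·cosφ2·sin²(Δλ/2)=0.3499582434; c=2·atan2(√a, √(1-a))=1.266016126; dist=6371·c=8065.789 ≈ 8065.8 km; running total=41014.5 km
Leg 5 bearing: y=sinΔλ·cosφ2=0.73547758, x=cosφ1·sinφ2-sinφ1·cosφ2·cosΔλ=0.60747231; θ=atan2(y, x)=50.4448° ≈ 50.4°

Leg 1: dist=11441.2 km, bearing=15.4°
Leg 2: dist=5506.1 km, bearing=174.3°
Leg 3: dist=10589.3 km, bearing=339.1°
Leg 4: dist=5412.1 km, bearing=78.3°
Leg 5: dist=8065.8 km, bearing=50.4°
Total: 41014.5 km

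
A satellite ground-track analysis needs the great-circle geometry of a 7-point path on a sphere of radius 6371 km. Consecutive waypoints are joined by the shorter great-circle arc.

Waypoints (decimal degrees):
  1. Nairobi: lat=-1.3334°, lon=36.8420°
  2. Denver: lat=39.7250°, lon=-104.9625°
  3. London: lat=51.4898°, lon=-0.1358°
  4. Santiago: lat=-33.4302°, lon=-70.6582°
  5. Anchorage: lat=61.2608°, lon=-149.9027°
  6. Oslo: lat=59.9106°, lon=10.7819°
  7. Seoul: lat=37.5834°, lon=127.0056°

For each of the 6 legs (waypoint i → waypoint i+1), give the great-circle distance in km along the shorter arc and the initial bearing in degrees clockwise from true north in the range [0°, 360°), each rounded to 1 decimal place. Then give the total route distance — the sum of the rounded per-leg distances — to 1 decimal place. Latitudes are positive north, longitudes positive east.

Leg 1: φ1=-0.0232722, φ2=0.6933320, Δφ=0.7166043, Δλ=-2.4749554 rad; a=sin²(Δφ/2)+cosφ1·cosφ2·sin²(Δλ/2)=0.8095822732; c=2·atan2(√a, √(1-a))=2.238474665; dist=6371·c=14261.322 ≈ 14261.3 km; running total=14261.3 km
Leg 1 bearing: y=sinΔλ·cosφ2=-0.47558327, x=cosφ1·sinφ2-sinφ1·cosφ2·cosΔλ=0.62486464; θ=atan2(y, x)=-37.2747° <0 so +360° → 322.7253° ≈ 322.7°
Leg 2: φ1=0.6933320, φ2=0.8986665, Δφ=0.2053345, Δλ=1.8295711 rad; a=sin²(Δφ/2)+cosφ1·cosφ2·sin²(Δλ/2)=0.3112254842; c=2·atan2(√a, √(1-a))=1.183648327; dist=6371·c=7541.023 ≈ 7541.0 km; running total=21802.3 km
Leg 2 bearing: y=sinΔλ·cosφ2=0.60192222, x=cosφ1·sinφ2-sinφ1·cosφ2·cosΔλ=0.70366638; θ=atan2(y, x)=40.5440° ≈ 40.5°
Leg 3: φ1=0.8986665, φ2=-0.5834671, Δφ=-1.4821336, Δλ=-1.2308481 rad; a=sin²(Δφ/2)+cosφ1·cosφ2·sin²(Δλ/2)=0.6289129501; c=2·atan2(√a, √(1-a))=1.831567677; dist=6371·c=11668.918 ≈ 11668.9 km; running total=33471.2 km
Leg 3 bearing: y=sinΔλ·cosφ2=-0.78679747, x=cosφ1·sinφ2-sinφ1·cosφ2·cosΔλ=-0.56078120; θ=atan2(y, x)=-125.4790° <0 so +360° → 234.5210° ≈ 234.5°
Leg 4: φ1=-0.5834671, φ2=1.0692027, Δφ=1.6526697, Δλ=-1.3830774 rad; a=sin²(Δφ/2)+cosφ1·cosφ2·sin²(Δλ/2)=0.7040858014; c=2·atan2(√a, √(1-a))=1.991246657; dist=6371·c=12686.232 ≈ 12686.2 km; running total=46157.4 km
Leg 4 bearing: y=sinΔλ·cosφ2=-0.47237663, x=cosφ1·sinφ2-sinφ1·cosφ2·cosΔλ=0.78118901; θ=atan2(y, x)=-31.1609° <0 so +360° → 328.8391° ≈ 328.8°
Leg 5: φ1=1.0692027, φ2=1.0456372, Δφ=-0.0235654, Δλ=2.8044753 rad; a=sin²(Δφ/2)+cosφ1·cosφ2·sin²(Δλ/2)=0.2344155950; c=2·atan2(√a, √(1-a))=1.010816849; dist=6371·c=6439.914 ≈ 6439.9 km; running total=52597.3 km
Leg 5 bearing: y=sinΔλ·cosφ2=0.16583079, x=cosφ1·sinφ2-sinφ1·cosφ2·cosΔλ=0.83087896; θ=atan2(y, x)=11.2871° ≈ 11.3°
Leg 6: φ1=1.0456372, φ2=0.6559541, Δφ=-0.3896832, Δλ=2.0284862 rad; a=sin²(Δφ/2)+cosφ1·cosφ2·sin²(Δλ/2)=0.3239166825; c=2·atan2(√a, √(1-a))=1.210911292; dist=6371·c=7714.716 ≈ 7714.7 km; running total=60312.0 km
Leg 6 bearing: y=sinΔλ·cosφ2=0.71090231, x=cosφ1·sinφ2-sinφ1·cosφ2·cosΔλ=0.60876643; θ=atan2(y, x)=49.4256° ≈ 49.4°

Leg 1: dist=14261.3 km, bearing=322.7°
Leg 2: dist=7541.0 km, bearing=40.5°
Leg 3: dist=11668.9 km, bearing=234.5°
Leg 4: dist=12686.2 km, bearing=328.8°
Leg 5: dist=6439.9 km, bearing=11.3°
Leg 6: dist=7714.7 km, bearing=49.4°
Total: 60312.0 km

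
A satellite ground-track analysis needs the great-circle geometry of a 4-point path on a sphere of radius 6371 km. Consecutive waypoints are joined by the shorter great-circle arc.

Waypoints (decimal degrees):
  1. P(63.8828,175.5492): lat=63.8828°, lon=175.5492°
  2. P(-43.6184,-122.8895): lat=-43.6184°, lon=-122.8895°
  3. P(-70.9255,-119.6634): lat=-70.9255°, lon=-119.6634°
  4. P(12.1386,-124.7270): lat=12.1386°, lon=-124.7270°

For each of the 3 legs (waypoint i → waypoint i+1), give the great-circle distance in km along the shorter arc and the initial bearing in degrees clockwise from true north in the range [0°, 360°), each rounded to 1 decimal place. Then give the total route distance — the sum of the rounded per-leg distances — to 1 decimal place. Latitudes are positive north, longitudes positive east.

Leg 1: dist=13107.9 km, bearing=133.9°
Leg 2: dist=3041.6 km, bearing=177.7°
Leg 3: dist=9244.3 km, bearing=355.0°
Total: 25393.8 km

Leg 1: φ1=1.1149652, φ2=-0.7612847, Δφ=-1.8762499, Δλ=-5.2087379 rad; a=sin²(Δφ/2)+cosφ1·cosφ2·sin²(Δλ/2)=0.7338246989; c=2·atan2(√a, √(1-a))=2.057425917; dist=6371·c=13107.861 ≈ 13107.9 km; running total=13107.9 km
Leg 1 bearing: y=sinΔλ·cosφ2=0.63658918, x=cosφ1·sinφ2-sinφ1·cosφ2·cosΔλ=-0.61323589; θ=atan2(y, x)=133.9295° ≈ 133.9°
Leg 2: φ1=-0.7612847, φ2=-1.2378835, Δφ=-0.4765988, Δλ=0.0563061 rad; a=sin²(Δφ/2)+cosφ1·cosφ2·sin²(Δλ/2)=0.0559072708; c=2·atan2(√a, √(1-a))=0.477415432; dist=6371·c=3041.614 ≈ 3041.6 km; running total=16149.5 km
Leg 2 bearing: y=sinΔλ·cosφ2=0.01839095, x=cosφ1·sinφ2-sinφ1·cosφ2·cosΔλ=-0.45911694; θ=atan2(y, x)=177.7061° ≈ 177.7°
Leg 3: φ1=-1.2378835, φ2=0.2118585, Δφ=1.4497420, Δλ=-0.0883765 rad; a=sin²(Δφ/2)+cosφ1·cosφ2·sin²(Δλ/2)=0.4402440068; c=2·atan2(√a, √(1-a))=1.450997996; dist=6371·c=9244.308 ≈ 9244.3 km; running total=25393.8 km
Leg 3 bearing: y=sinΔλ·cosφ2=-0.08628813, x=cosφ1·sinφ2-sinφ1·cosφ2·cosΔλ=0.98907595; θ=atan2(y, x)=-4.9859° <0 so +360° → 355.0141° ≈ 355.0°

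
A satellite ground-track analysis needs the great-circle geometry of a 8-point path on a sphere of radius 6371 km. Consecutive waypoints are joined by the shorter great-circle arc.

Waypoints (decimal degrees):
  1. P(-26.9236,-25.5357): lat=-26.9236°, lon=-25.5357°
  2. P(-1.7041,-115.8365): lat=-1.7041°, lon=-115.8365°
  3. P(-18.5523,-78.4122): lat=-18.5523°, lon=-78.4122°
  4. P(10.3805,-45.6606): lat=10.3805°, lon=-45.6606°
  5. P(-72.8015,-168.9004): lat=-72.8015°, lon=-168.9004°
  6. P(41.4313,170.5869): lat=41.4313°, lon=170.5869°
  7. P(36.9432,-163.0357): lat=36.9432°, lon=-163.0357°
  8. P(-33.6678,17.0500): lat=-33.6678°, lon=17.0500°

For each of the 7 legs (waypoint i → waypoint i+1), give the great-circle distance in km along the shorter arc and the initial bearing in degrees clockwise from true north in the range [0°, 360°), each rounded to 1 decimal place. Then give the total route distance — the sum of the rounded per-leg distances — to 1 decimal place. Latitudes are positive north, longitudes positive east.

Leg 1: dist=9951.6 km, bearing=268.3°
Leg 2: dist=4487.6 km, bearing=117.2°
Leg 3: dist=4822.5 km, bearing=50.8°
Leg 4: dist=12160.6 km, bearing=195.2°
Leg 5: dist=12800.7 km, bearing=343.1°
Leg 6: dist=2317.9 km, bearing=93.7°
Leg 7: dist=19650.8 km, bearing=358.8°
Total: 66191.7 km

Leg 1: φ1=-0.4699055, φ2=-0.0297422, Δφ=0.4401633, Δλ=-1.5760463 rad; a=sin²(Δφ/2)+cosφ1·cosφ2·sin²(Δλ/2)=0.4956067501; c=2·atan2(√a, √(1-a))=1.562009714; dist=6371·c=9951.564 ≈ 9951.6 km; running total=9951.6 km
Leg 1 bearing: y=sinΔλ·cosφ2=-0.99954396, x=cosφ1·sinφ2-sinφ1·cosφ2·cosΔλ=-0.02889065; θ=atan2(y, x)=-91.6556° <0 so +360° → 268.3444° ≈ 268.3°
Leg 2: φ1=-0.0297422, φ2=-0.3237987, Δφ=-0.2940566, Δλ=0.6531773 rad; a=sin²(Δφ/2)+cosφ1·cosφ2·sin²(Δλ/2)=0.1189919065; c=2·atan2(√a, √(1-a))=0.704375366; dist=6371·c=4487.575 ≈ 4487.6 km; running total=14439.2 km
Leg 2 bearing: y=sinΔλ·cosφ2=0.57613208, x=cosφ1·sinφ2-sinφ1·cosφ2·cosΔλ=-0.29564025; θ=atan2(y, x)=117.1645° ≈ 117.2°
Leg 3: φ1=-0.3237987, φ2=0.1811739, Δφ=0.5049726, Δλ=0.5716233 rad; a=sin²(Δφ/2)+cosφ1·cosφ2·sin²(Δλ/2)=0.1365300965; c=2·atan2(√a, √(1-a))=0.756941320; dist=6371·c=4822.473 ≈ 4822.5 km; running total=19261.7 km
Leg 3 bearing: y=sinΔλ·cosφ2=0.53214336, x=cosφ1·sinφ2-sinφ1·cosφ2·cosΔλ=0.43402990; θ=atan2(y, x)=50.7984° ≈ 50.8°
Leg 4: φ1=0.1811739, φ2=-1.2706259, Δφ=-1.4517998, Δλ=-2.1509403 rad; a=sin²(Δφ/2)+cosφ1·cosφ2·sin²(Δλ/2)=0.6657759443; c=2·atan2(√a, √(1-a))=1.908744358; dist=6371·c=12160.610 ≈ 12160.6 km; running total=31422.3 km
Leg 4 bearing: y=sinΔλ·cosφ2=-0.24730449, x=cosφ1·sinφ2-sinφ1·cosφ2·cosΔλ=-0.91044705; θ=atan2(y, x)=-164.8034° <0 so +360° → 195.1966° ≈ 195.2°
Leg 5: φ1=-1.2706259, φ2=0.7231126, Δφ=1.9937385, Δλ=5.9251712 rad; a=sin²(Δφ/2)+cosφ1·cosφ2·sin²(Δλ/2)=0.7122506864; c=2·atan2(√a, √(1-a))=2.009207432; dist=6371·c=12800.661 ≈ 12800.7 km; running total=44223.0 km
Leg 5 bearing: y=sinΔλ·cosφ2=-0.26272353, x=cosφ1·sinφ2-sinφ1·cosφ2·cosΔλ=0.86647269; θ=atan2(y, x)=-16.8678° <0 so +360° → 343.1322° ≈ 343.1°
Leg 6: φ1=0.7231126, φ2=0.6447805, Δφ=-0.0783321, Δλ=-5.8228128 rad; a=sin²(Δφ/2)+cosφ1·cosφ2·sin²(Δλ/2)=0.0327266644; c=2·atan2(√a, √(1-a))=0.363813367; dist=6371·c=2317.855 ≈ 2317.9 km; running total=46540.9 km
Leg 6 bearing: y=sinΔλ·cosφ2=0.35508414, x=cosφ1·sinφ2-sinφ1·cosφ2·cosΔλ=-0.02318996; θ=atan2(y, x)=93.7366° ≈ 93.7°
Leg 7: φ1=0.6447805, φ2=-0.5876140, Δφ=-1.2323944, Δλ=3.1430884 rad; a=sin²(Δφ/2)+cosφ1·cosφ2·sin²(Δλ/2)=0.9991828478; c=2·atan2(√a, √(1-a))=3.084413118; dist=6371·c=19650.796 ≈ 19650.8 km; running total=66191.7 km
Leg 7 bearing: y=sinΔλ·cosφ2=-0.00124486, x=cosφ1·sinφ2-sinφ1·cosφ2·cosΔλ=0.05713482; θ=atan2(y, x)=-1.2482° <0 so +360° → 358.7518° ≈ 358.8°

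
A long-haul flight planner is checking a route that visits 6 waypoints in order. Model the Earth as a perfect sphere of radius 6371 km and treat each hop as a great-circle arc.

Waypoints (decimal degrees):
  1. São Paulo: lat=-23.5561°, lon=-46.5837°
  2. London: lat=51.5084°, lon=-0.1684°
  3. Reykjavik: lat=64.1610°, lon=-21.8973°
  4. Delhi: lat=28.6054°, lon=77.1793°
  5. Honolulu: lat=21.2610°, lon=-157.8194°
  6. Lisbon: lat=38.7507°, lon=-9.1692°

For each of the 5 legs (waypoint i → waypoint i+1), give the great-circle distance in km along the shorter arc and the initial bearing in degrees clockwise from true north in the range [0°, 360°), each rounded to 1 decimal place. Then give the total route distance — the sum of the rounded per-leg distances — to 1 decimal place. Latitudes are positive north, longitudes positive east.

Leg 1: dist=9493.9 km, bearing=26.9°
Leg 2: dist=1887.3 km, bearing=326.4°
Leg 3: dist=7589.1 km, bearing=69.0°
Leg 4: dist=11920.0 km, bearing=53.0°
Leg 5: dist=12585.7 km, bearing=26.2°
Total: 43476.0 km

Leg 1: φ1=-0.4111315, φ2=0.8989912, Δφ=1.3101227, Δλ=0.8100998 rad; a=sin²(Δφ/2)+cosφ1·cosφ2·sin²(Δλ/2)=0.4597308491; c=2·atan2(√a, √(1-a))=1.490170702; dist=6371·c=9493.878 ≈ 9493.9 km; running total=9493.9 km
Leg 1 bearing: y=sinΔλ·cosφ2=0.45083909, x=cosφ1·sinφ2-sinφ1·cosφ2·cosΔλ=0.88896440; θ=atan2(y, x)=26.8919° ≈ 26.9°
Leg 2: φ1=0.8989912, φ2=1.1198207, Δφ=0.2208295, Δλ=-0.3792408 rad; a=sin²(Δφ/2)+cosφ1·cosφ2·sin²(Δλ/2)=0.0217793426; c=2·atan2(√a, √(1-a))=0.296238543; dist=6371·c=1887.336 ≈ 1887.3 km; running total=11381.2 km
Leg 2 bearing: y=sinΔλ·cosφ2=-0.16135608, x=cosφ1·sinφ2-sinφ1·cosφ2·cosΔλ=0.24327808; θ=atan2(y, x)=-33.5546° <0 so +360° → 326.4454° ≈ 326.4°
Leg 3: φ1=1.1198207, φ2=0.4992584, Δφ=-0.6205623, Δλ=1.7292129 rad; a=sin²(Δφ/2)+cosφ1·cosφ2·sin²(Δλ/2)=0.3147280327; c=2·atan2(√a, √(1-a))=1.191201752; dist=6371·c=7589.146 ≈ 7589.1 km; running total=18970.3 km
Leg 3 bearing: y=sinΔλ·cosφ2=0.86694460, x=cosφ1·sinφ2-sinφ1·cosφ2·cosΔλ=0.33332305; θ=atan2(y, x)=68.9692° ≈ 69.0°
Leg 4: φ1=0.4992584, φ2=0.3710745, Δφ=-0.1281840, Δλ=-4.1015011 rad; a=sin²(Δφ/2)+cosφ1·cosφ2·sin²(Δλ/2)=0.6478472053; c=2·atan2(√a, √(1-a))=1.870978680; dist=6371·c=11920.005 ≈ 11920.0 km; running total=30890.3 km
Leg 4 bearing: y=sinΔλ·cosφ2=0.76338701, x=cosφ1·sinφ2-sinφ1·cosφ2·cosΔλ=0.57428659; θ=atan2(y, x)=53.0463° ≈ 53.0°
Leg 5: φ1=0.3710745, φ2=0.6763273, Δφ=0.3052529, Δλ=2.5944354 rad; a=sin²(Δφ/2)+cosφ1·cosφ2·sin²(Δλ/2)=0.6968579135; c=2·atan2(√a, √(1-a))=1.975466753; dist=6371·c=12585.699 ≈ 12585.7 km; running total=43476.0 km
Leg 5 bearing: y=sinΔλ·cosφ2=0.40573996, x=cosφ1·sinφ2-sinφ1·cosφ2·cosΔλ=0.82484115; θ=atan2(y, x)=26.1926° ≈ 26.2°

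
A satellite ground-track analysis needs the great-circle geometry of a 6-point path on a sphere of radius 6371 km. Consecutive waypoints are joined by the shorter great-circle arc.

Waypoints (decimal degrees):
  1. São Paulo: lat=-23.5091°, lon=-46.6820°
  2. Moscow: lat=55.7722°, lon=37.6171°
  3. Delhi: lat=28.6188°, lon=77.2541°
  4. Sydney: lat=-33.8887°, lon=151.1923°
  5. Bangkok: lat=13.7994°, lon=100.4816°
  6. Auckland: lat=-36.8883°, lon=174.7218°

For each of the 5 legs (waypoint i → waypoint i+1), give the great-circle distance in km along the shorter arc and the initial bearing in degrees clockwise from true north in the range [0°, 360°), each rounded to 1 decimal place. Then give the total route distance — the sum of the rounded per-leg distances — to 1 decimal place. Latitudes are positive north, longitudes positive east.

Leg 1: dist=11806.1 km, bearing=35.6°
Leg 2: dist=4345.4 km, bearing=117.3°
Leg 3: dist=10424.9 km, bearing=126.9°
Leg 4: dist=7541.4 km, bearing=305.7°
Leg 5: dist=9575.3 km, bearing=129.5°
Total: 43693.1 km

Leg 1: φ1=-0.4103112, φ2=0.9734085, Δφ=1.3837197, Δλ=1.4712969 rad; a=sin²(Δφ/2)+cosφ1·cosφ2·sin²(Δλ/2)=0.6392861987; c=2·atan2(√a, √(1-a))=1.853103672; dist=6371·c=11806.123 ≈ 11806.1 km; running total=11806.1 km
Leg 1 bearing: y=sinΔλ·cosφ2=0.55970257, x=cosφ1·sinφ2-sinφ1·cosφ2·cosΔλ=0.78046810; θ=atan2(y, x)=35.6457° ≈ 35.6°
Leg 2: φ1=0.9734085, φ2=0.4994923, Δφ=-0.4739162, Δλ=0.6917962 rad; a=sin²(Δφ/2)+cosφ1·cosφ2·sin²(Δλ/2)=0.1118638365; c=2·atan2(√a, √(1-a))=0.682065440; dist=6371·c=4345.439 ≈ 4345.4 km; running total=16151.5 km
Leg 2 bearing: y=sinΔλ·cosφ2=0.55998393, x=cosφ1·sinφ2-sinφ1·cosφ2·cosΔλ=-0.28951558; θ=atan2(y, x)=117.3393° ≈ 117.3°
Leg 3: φ1=0.4994923, φ2=-0.5914694, Δφ=-1.0909617, Δλ=1.2904650 rad; a=sin²(Δφ/2)+cosφ1·cosφ2·sin²(Δλ/2)=0.5327285793; c=2·atan2(√a, √(1-a))=1.636300319; dist=6371·c=10424.869 ≈ 10424.9 km; running total=26576.4 km
Leg 3 bearing: y=sinΔλ·cosφ2=0.79771748, x=cosφ1·sinφ2-sinφ1·cosφ2·cosΔλ=-0.59946826; θ=atan2(y, x)=126.9241° ≈ 126.9°
Leg 4: φ1=-0.5914694, φ2=0.2408450, Δφ=0.8323144, Δλ=-0.8850687 rad; a=sin²(Δφ/2)+cosφ1·cosφ2·sin²(Δλ/2)=0.3112524507; c=2·atan2(√a, √(1-a))=1.183706570; dist=6371·c=7541.395 ≈ 7541.4 km; running total=34117.8 km
Leg 4 bearing: y=sinΔλ·cosφ2=-0.75161954, x=cosφ1·sinφ2-sinφ1·cosφ2·cosΔλ=0.54089325; θ=atan2(y, x)=-54.2598° <0 so +360° → 305.7402° ≈ 305.7°
Leg 5: φ1=0.2408450, φ2=-0.6438223, Δφ=-0.8846673, Δλ=1.2957359 rad; a=sin²(Δφ/2)+cosφ1·cosφ2·sin²(Δλ/2)=0.4661067792; c=2·atan2(√a, √(1-a))=1.502957864; dist=6371·c=9575.345 ≈ 9575.3 km; running total=43693.1 km
Leg 5 bearing: y=sinΔλ·cosφ2=0.76974153, x=cosφ1·sinφ2-sinφ1·cosφ2·cosΔλ=-0.63474639; θ=atan2(y, x)=129.5098° ≈ 129.5°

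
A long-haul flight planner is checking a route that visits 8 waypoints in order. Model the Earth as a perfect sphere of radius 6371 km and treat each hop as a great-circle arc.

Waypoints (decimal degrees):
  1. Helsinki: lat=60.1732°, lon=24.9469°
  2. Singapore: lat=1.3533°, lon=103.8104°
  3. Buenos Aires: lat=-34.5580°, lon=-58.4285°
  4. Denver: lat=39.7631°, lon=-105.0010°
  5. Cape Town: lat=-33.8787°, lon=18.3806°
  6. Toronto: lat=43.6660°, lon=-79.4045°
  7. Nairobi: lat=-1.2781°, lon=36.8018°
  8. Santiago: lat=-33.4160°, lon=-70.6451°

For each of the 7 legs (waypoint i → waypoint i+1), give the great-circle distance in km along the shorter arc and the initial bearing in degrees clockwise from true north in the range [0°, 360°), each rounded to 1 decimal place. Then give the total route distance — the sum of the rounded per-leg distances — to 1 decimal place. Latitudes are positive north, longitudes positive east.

Leg 1: dist=9263.4 km, bearing=99.0°
Leg 2: dist=15888.6 km, bearing=204.6°
Leg 3: dist=9546.0 km, bearing=326.0°
Leg 4: dist=15016.5 km, bearing=101.1°
Leg 5: dist=13097.7 km, bearing=305.9°
Leg 6: dist=12182.3 km, bearing=72.2°
Leg 7: dist=11538.0 km, bearing=235.1°
Total: 86532.5 km

Leg 1: φ1=1.0502205, φ2=0.0236195, Δφ=-1.0266009, Δλ=1.3764277 rad; a=sin²(Δφ/2)+cosφ1·cosφ2·sin²(Δλ/2)=0.4417352641; c=2·atan2(√a, √(1-a))=1.454001502; dist=6371·c=9263.444 ≈ 9263.4 km; running total=9263.4 km
Leg 1 bearing: y=sinΔλ·cosφ2=0.98089614, x=cosφ1·sinφ2-sinφ1·cosφ2·cosΔλ=-0.15576790; θ=atan2(y, x)=99.0233° ≈ 99.0°
Leg 2: φ1=0.0236195, φ2=-0.6031509, Δφ=-0.6267704, Δλ=-2.8316030 rad; a=sin²(Δφ/2)+cosφ1·cosφ2·sin²(Δλ/2)=0.8987385670; c=2·atan2(√a, √(1-a))=2.493898477; dist=6371·c=15888.627 ≈ 15888.6 km; running total=25152.0 km
Leg 2 bearing: y=sinΔλ·cosφ2=-0.25122367, x=cosφ1·sinφ2-sinφ1·cosφ2·cosΔλ=-0.54855892; θ=atan2(y, x)=-155.3936° <0 so +360° → 204.6064° ≈ 204.6°
Leg 3: φ1=-0.6031509, φ2=0.6939970, Δφ=1.2971479, Δλ=-0.8128435 rad; a=sin²(Δφ/2)+cosφ1·cosφ2·sin²(Δλ/2)=0.4638130545; c=2·atan2(√a, √(1-a))=1.498359104; dist=6371·c=9546.046 ≈ 9546.0 km; running total=34698.0 km
Leg 3 bearing: y=sinΔλ·cosφ2=-0.55826120, x=cosφ1·sinφ2-sinφ1·cosφ2·cosΔλ=0.82650254; θ=atan2(y, x)=-34.0371° <0 so +360° → 325.9629° ≈ 326.0°
Leg 4: φ1=0.6939970, φ2=-0.5912949, Δφ=-1.2852919, Δλ=2.1534152 rad; a=sin²(Δφ/2)+cosφ1·cosφ2·sin²(Δλ/2)=0.8538413437; c=2·atan2(√a, √(1-a))=2.357009277; dist=6371·c=15016.506 ≈ 15016.5 km; running total=49714.5 km
Leg 4 bearing: y=sinΔλ·cosφ2=0.69325377, x=cosφ1·sinφ2-sinφ1·cosφ2·cosΔλ=-0.13632471; θ=atan2(y, x)=101.1250° ≈ 101.1°
Leg 5: φ1=-0.5912949, φ2=0.7621155, Δφ=1.3534103, Δλ=-1.7066720 rad; a=sin²(Δφ/2)+cosφ1·cosφ2·sin²(Δλ/2)=0.7331173529; c=2·atan2(√a, √(1-a))=2.055826108; dist=6371·c=13097.668 ≈ 13097.7 km; running total=62812.2 km
Leg 5 bearing: y=sinΔλ·cosφ2=-0.71670970, x=cosφ1·sinφ2-sinφ1·cosφ2·cosΔλ=0.51860621; θ=atan2(y, x)=-54.1108° <0 so +360° → 305.8892° ≈ 305.9°
Leg 6: φ1=0.7621155, φ2=-0.0223071, Δφ=-0.7844225, Δλ=2.0281825 rad; a=sin²(Δφ/2)+cosφ1·cosφ2·sin²(Δλ/2)=0.6673838840; c=2·atan2(√a, √(1-a))=1.912155094; dist=6371·c=12182.340 ≈ 12182.3 km; running total=74994.5 km
Leg 6 bearing: y=sinΔλ·cosφ2=0.89698660, x=cosφ1·sinφ2-sinφ1·cosφ2·cosΔλ=0.28869635; θ=atan2(y, x)=72.1592° ≈ 72.2°
Leg 7: φ1=-0.0223071, φ2=-0.5832192, Δφ=-0.5609122, Δλ=-1.8753022 rad; a=sin²(Δφ/2)+cosφ1·cosφ2·sin²(Δλ/2)=0.6189567191; c=2·atan2(√a, √(1-a))=1.811013365; dist=6371·c=11537.966 ≈ 11538.0 km; running total=86532.5 km
Leg 7 bearing: y=sinΔλ·cosφ2=-0.79629419, x=cosφ1·sinφ2-sinφ1·cosφ2·cosΔλ=-0.55615893; θ=atan2(y, x)=-124.9318° <0 so +360° → 235.0682° ≈ 235.1°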